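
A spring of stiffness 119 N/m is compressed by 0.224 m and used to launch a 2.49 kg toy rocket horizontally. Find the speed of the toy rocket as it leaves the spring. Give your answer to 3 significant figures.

Spring PE converts entirely to kinetic energy: ½kx² = ½mv²
v = x√(k/m) = 0.224 × √(119/2.49) = 1.549 m/s

v = 1.55 m/s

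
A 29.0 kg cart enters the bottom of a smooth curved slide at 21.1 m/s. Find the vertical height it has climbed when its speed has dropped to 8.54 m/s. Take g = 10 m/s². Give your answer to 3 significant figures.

h = 18.6 m

Conservation of energy: ½mv₁² = ½mv₂² + mgh
h = (v₁² − v₂²)/(2g) = (21.1² − 8.54²)/(2 × 10) = 18.61 m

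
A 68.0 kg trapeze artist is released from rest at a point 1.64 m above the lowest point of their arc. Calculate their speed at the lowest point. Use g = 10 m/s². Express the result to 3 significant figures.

v = 5.73 m/s

Energy conservation between the two points: mgh = ½mv²
v = √(2gh) = √(2 × 10 × 1.64) = √32.800 = 5.727 m/s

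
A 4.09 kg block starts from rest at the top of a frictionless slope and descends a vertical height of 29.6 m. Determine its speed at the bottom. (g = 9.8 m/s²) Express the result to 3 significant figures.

v = 24.1 m/s

Mechanical energy is conserved (no friction): mgh = ½mv²
v = √(2gh) = √(2 × 9.8 × 29.6) = √580.16 = 24.09 m/s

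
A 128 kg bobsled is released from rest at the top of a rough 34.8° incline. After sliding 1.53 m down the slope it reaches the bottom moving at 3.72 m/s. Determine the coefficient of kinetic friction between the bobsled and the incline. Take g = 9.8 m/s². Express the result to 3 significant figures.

μ_k = 0.133

Energy balance down the incline: mg L sinθ − ½mv² = μ_k (mg cosθ) L
mgL sinθ = 1095.3 J; ½mv² = 885.66 J
W_f = 1095.3 − 885.66 = 209.7 J
μ_k = W_f/(mg cosθ · L) = 209.7/(1030 × 1.53) = 0.1330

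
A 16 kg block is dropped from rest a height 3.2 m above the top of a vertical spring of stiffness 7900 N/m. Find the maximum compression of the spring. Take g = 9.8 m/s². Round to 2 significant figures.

Measuring PE from the top of the relaxed spring, at max compression the block has dropped H + x with zero KE, so:
mg(H + x) = ½kx²
½(7900)x² − (16)(9.8)x − (16)(9.8)(3.2) = 0
3950x² − 156.8x − 501.8 = 0
x = [156.8 + √(24586 + 7.9278e+06)]/(2 × 3950) = 0.3768 m

x = 0.38 m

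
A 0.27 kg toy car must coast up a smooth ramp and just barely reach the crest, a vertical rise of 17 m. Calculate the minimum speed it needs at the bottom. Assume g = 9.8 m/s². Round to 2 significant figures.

v = 18 m/s

At the top it is momentarily at rest, so all KE converts to PE: ½mv² = mgh
v = √(2gh) = √(2 × 9.8 × 17) = 18.25 m/s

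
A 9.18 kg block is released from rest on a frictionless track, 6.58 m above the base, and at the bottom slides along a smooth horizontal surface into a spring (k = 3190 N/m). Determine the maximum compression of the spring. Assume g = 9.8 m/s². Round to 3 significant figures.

Energy conservation (no friction) from release to max compression: mgh = ½kx²
x = √(2mgh/k) = √(2 × 9.18 × 9.8 × 6.58 / 3190) = 0.6092 m

x = 0.609 m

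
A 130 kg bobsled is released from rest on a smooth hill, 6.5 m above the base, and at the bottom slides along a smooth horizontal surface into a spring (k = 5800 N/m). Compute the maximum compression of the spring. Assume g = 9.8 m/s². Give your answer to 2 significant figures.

At max compression the bobsled is momentarily at rest: mgh = ½kx²
x = √(2mgh/k) = √(2 × 130 × 9.8 × 6.5 / 5800) = 1.690 m

x = 1.7 m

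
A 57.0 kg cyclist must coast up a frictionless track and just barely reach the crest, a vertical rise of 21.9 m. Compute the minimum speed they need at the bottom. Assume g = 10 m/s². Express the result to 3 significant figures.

v = 20.9 m/s

At the top they are momentarily at rest, so all KE converts to PE: ½mv² = mgh
v = √(2gh) = √(2 × 10 × 21.9) = 20.93 m/s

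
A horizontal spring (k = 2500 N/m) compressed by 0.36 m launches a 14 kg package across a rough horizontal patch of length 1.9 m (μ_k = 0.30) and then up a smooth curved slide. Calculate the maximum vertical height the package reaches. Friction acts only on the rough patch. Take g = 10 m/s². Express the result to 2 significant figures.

h = 0.59 m

Spring energy: E₀ = ½kx² = ½(2500)(0.36)² = 162.00 J
Friction: W_f = μ_k mg d = (0.30)(14)(10)(1.9) = 79.80 J
Energy at base of ramp: E = 162.00 − 79.80 = 82.200 J
At max height all remaining energy is PE: mgh = E ⇒ h = E/(mg) = 82.200/(14 × 10) = 0.5871 m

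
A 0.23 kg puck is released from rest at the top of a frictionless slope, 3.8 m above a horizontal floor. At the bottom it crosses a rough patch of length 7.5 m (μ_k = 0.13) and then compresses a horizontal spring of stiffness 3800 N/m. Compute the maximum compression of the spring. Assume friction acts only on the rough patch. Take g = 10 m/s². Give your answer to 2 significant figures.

x = 0.058 m

Initial energy: E₁ = mgh = (0.23)(10)(3.8) = 8.7400 J
Friction removes W_f = μ_k mg d = (0.13)(0.23)(10)(7.5) = 2.243 J
Energy reaching the spring: E = 8.7400 − 2.243 = 6.4975 J
At max compression ½kx² = E ⇒ x = √(2E/k) = √(2 × 6.4975/3800) = 0.05848 m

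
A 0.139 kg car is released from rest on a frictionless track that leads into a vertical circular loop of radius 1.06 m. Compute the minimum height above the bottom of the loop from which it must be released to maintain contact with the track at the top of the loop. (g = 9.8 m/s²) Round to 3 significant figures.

At the top, for minimum speed gravity alone supplies the centripetal force: mg = mv_top²/r ⇒ v_top² = gr = 10.39 m²/s²
Energy conservation from release height h to the top (height 2r): mgh = ½mv_top² + mg(2r)
h = v_top²/(2g) + 2r = r/2 + 2r = 5r/2 = 2.650 m

h = 2.65 m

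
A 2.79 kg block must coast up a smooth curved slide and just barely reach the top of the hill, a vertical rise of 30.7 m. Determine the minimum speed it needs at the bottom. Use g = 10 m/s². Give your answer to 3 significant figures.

v = 24.8 m/s

At the top it is momentarily at rest, so all KE converts to PE: ½mv² = mgh
v = √(2gh) = √(2 × 10 × 30.7) = 24.78 m/s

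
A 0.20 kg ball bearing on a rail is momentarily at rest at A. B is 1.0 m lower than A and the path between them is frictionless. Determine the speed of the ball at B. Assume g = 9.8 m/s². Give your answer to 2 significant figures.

By conservation of mechanical energy, mgh = ½mv²
v = √(2gh) = √(2 × 9.8 × 1.0) = √19.600 = 4.427 m/s

v = 4.4 m/s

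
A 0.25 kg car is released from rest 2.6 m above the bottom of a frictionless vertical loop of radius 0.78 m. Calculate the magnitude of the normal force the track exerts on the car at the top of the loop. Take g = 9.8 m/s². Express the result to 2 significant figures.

Energy from release to top (height 2r): mgh = ½mv_top² + mg(2r)
v_top² = 2g(h − 2r) = 2(9.8)(2.6 − 1.560) = 20.384 m²/s²
At the top, both N and weight point toward the centre: N + mg = mv_top²/r
N = m(v_top²/r − g) = 0.25(20.384/0.78 − 9.8) = 4.083 N

N = 4.1 N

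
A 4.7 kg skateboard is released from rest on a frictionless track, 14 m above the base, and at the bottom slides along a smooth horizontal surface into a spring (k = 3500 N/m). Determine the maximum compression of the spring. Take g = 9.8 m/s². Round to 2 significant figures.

Energy conservation (no friction) from release to max compression: mgh = ½kx²
x = √(2mgh/k) = √(2 × 4.7 × 9.8 × 14 / 3500) = 0.6070 m

x = 0.61 m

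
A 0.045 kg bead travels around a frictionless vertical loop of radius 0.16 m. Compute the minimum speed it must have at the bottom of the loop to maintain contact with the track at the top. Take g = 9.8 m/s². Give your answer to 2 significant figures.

v = 2.8 m/s

At the top: mg = mv_top²/r ⇒ v_top² = gr = 1.568 m²/s²
Energy from bottom to top (height 2r): ½mv_bot² = ½mv_top² + mg(2r)
v_bot² = gr + 4gr = 5gr = 7.840
v_bot = √(5gr) = 2.800 m/s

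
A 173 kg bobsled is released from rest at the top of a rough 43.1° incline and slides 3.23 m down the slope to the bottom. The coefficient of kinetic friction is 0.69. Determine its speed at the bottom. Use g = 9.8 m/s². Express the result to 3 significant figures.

Energy: mgh = ½mv² + W_f, with h = L sinθ and W_f = μ_k (mg cosθ) L
mgh = mgL sinθ = (173)(9.8)(3.23)sin43.1° = 3741.7 J
W_f = μ_k mg cosθ · L = (0.69)(173)(9.8)cos43.1°·3.23 = 2759 J
½mv² = 3741.7 − 2759 = 982.76 J
v = √(2 × 982.76/173) = 3.371 m/s

v = 3.37 m/s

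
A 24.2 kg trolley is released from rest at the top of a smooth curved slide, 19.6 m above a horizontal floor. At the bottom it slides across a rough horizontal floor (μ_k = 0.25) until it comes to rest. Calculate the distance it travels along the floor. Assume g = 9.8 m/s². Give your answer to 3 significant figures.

Applying the work–energy principle:
At rest all PE has been dissipated by friction: mgh = μ_k m g d
d = h/μ_k = 19.6/0.25 = 78.40 m

d = 78.4 m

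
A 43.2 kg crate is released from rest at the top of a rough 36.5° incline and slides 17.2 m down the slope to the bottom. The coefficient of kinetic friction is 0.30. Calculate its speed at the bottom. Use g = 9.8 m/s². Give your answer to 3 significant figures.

v = 10.9 m/s

Work–energy: mg(L sinθ) − μ_k(mg cosθ)L = ½mv²
mgh = mgL sinθ = (43.2)(9.8)(17.2)sin36.5° = 4331.4 J
W_f = μ_k mg cosθ · L = (0.30)(43.2)(9.8)cos36.5°·17.2 = 1756 J
½mv² = 4331.4 − 1756 = 2575.3 J
v = √(2 × 2575.3/43.2) = 10.92 m/s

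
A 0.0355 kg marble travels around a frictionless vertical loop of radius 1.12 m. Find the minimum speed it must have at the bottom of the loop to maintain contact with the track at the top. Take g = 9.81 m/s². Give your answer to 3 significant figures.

v = 7.41 m/s

At the top: mg = mv_top²/r ⇒ v_top² = gr = 10.99 m²/s²
Energy from bottom to top (height 2r): ½mv_bot² = ½mv_top² + mg(2r)
v_bot² = gr + 4gr = 5gr = 54.94
v_bot = √(5gr) = 7.412 m/s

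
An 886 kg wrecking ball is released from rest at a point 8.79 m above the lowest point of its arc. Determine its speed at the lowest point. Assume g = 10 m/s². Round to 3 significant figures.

Equating total energy at the two states: mgh = ½mv²
The mass cancels from both sides.
v = √(2gh) = √(2 × 10 × 8.79) = √175.80 = 13.26 m/s

v = 13.3 m/s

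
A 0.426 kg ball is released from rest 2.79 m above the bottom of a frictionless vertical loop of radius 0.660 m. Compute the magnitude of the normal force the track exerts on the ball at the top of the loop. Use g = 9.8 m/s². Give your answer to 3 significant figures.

N = 14.4 N

Energy from release to top (height 2r): mgh = ½mv_top² + mg(2r)
v_top² = 2g(h − 2r) = 2(9.8)(2.79 − 1.320) = 28.812 m²/s²
At the top, both N and weight point toward the centre: N + mg = mv_top²/r
N = m(v_top²/r − g) = 0.426(28.812/0.660 − 9.8) = 14.42 N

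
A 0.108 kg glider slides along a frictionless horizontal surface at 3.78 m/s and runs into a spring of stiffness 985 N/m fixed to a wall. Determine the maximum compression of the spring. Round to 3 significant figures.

x = 0.0396 m

Conservation of energy between contact and max compression: ½mv² = ½kx²
x = v√(m/k) = 3.78 × √(0.108/985) = 0.03958 m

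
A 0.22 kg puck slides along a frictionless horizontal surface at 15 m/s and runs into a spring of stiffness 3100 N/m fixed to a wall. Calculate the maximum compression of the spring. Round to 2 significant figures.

All KE is stored as spring PE at maximum compression: ½mv² = ½kx²
x = v√(m/k) = 15 × √(0.22/3100) = 0.1264 m

x = 0.13 m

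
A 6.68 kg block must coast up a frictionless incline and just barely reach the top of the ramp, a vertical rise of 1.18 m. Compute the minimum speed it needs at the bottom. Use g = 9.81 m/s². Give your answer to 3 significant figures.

At the top it is momentarily at rest, so all KE converts to PE: ½mv² = mgh
v = √(2gh) = √(2 × 9.81 × 1.18) = 4.812 m/s

v = 4.81 m/s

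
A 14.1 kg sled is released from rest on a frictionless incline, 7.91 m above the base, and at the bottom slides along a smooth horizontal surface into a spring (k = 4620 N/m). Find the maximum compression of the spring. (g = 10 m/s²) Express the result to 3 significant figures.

x = 0.695 m

Energy conservation (no friction) from release to max compression: mgh = ½kx²
x = √(2mgh/k) = √(2 × 14.1 × 10 × 7.91 / 4620) = 0.6949 m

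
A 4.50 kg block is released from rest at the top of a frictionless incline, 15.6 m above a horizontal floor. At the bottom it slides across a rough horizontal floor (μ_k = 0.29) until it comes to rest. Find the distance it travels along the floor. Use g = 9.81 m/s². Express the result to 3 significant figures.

d = 53.8 m

Energy bookkeeping (friction removes W_f = μ_k N d):
At rest all PE has been dissipated by friction: mgh = μ_k m g d
d = h/μ_k = 15.6/0.29 = 53.79 m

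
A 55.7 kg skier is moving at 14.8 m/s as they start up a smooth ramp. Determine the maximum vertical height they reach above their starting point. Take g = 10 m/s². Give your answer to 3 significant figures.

By energy conservation, ½mv² = mgh
h = v²/(2g) = 14.8²/(2 × 10) = 10.95 m

h = 11.0 m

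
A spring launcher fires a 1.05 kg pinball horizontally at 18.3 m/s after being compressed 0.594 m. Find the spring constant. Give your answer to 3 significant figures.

k = 997 N/m

½kx² = ½mv²
k = mv²/x² = (1.05)(18.3)²/(0.594)² = 996.6 N/m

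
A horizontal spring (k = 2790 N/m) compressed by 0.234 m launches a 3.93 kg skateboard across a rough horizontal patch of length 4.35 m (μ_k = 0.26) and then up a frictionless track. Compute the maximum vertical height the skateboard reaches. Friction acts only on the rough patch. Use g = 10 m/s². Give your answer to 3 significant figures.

Spring energy: E₀ = ½kx² = ½(2790)(0.234)² = 76.385 J
Friction: W_f = μ_k mg d = (0.26)(3.93)(10)(4.35) = 44.45 J
Energy at base of ramp: E = 76.385 − 44.45 = 31.936 J
At max height all remaining energy is PE: mgh = E ⇒ h = E/(mg) = 31.936/(3.93 × 10) = 0.8126 m

h = 0.813 m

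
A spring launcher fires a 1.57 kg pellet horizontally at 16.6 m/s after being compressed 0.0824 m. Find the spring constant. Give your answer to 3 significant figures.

k = 63700 N/m

½kx² = ½mv²
k = mv²/x² = (1.57)(16.6)²/(0.0824)² = 63718 N/m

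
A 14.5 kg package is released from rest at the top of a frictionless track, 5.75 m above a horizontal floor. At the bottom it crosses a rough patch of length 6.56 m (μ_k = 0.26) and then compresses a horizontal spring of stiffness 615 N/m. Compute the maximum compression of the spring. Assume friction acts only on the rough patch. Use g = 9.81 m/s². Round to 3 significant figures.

Initial energy: E₁ = mgh = (14.5)(9.81)(5.75) = 817.91 J
Friction removes W_f = μ_k mg d = (0.26)(14.5)(9.81)(6.56) = 242.6 J
Energy reaching the spring: E = 817.91 − 242.6 = 575.30 J
At max compression ½kx² = E ⇒ x = √(2E/k) = √(2 × 575.30/615) = 1.368 m

x = 1.37 m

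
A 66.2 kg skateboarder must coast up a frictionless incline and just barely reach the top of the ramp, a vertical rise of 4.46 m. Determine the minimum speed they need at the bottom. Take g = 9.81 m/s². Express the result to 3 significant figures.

At the top they are momentarily at rest, so all KE converts to PE: ½mv² = mgh
v = √(2gh) = √(2 × 9.81 × 4.46) = 9.354 m/s

v = 9.35 m/s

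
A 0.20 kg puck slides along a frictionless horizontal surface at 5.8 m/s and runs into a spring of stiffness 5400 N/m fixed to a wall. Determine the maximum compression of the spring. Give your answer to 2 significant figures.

x = 0.035 m

At max compression the puck is momentarily at rest: ½mv² = ½kx²
x = v√(m/k) = 5.8 × √(0.20/5400) = 0.03530 m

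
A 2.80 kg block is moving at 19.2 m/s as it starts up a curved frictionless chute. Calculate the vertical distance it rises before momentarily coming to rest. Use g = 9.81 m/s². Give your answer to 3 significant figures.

By energy conservation, ½mv² = mgh
h = v²/(2g) = 19.2²/(2 × 9.81) = 18.79 m

h = 18.8 m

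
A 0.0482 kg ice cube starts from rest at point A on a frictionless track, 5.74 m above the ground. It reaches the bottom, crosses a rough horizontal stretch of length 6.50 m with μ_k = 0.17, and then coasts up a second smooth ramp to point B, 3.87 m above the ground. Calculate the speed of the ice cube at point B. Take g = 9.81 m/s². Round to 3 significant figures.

Energy at A: mgh₁ = (0.0482)(9.81)(5.74) = 2.7141 J
Friction loss: W_f = μ_k mg d = 0.5225 J
At B: ½mv² + mgh₂ = mgh₁ − W_f
½mv² = 2.7141 − 0.5225 − 1.8299 = 0.36172 J
v = √(2 × 0.36172/0.0482) = 3.874 m/s

v = 3.87 m/s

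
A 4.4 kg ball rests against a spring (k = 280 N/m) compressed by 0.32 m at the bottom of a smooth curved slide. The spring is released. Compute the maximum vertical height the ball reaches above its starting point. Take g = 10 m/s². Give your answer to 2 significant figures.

h = 0.33 m

Energy conservation from release to the highest point: ½kx² = mgh
h = kx²/(2mg) = (280)(0.32)²/(2 × 4.4 × 10) = 0.3258 m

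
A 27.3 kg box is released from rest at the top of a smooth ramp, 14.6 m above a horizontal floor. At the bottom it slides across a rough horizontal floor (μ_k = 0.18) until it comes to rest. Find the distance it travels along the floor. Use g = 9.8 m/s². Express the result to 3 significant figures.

Applying the work–energy principle:
At rest all PE has been dissipated by friction: mgh = μ_k m g d
d = h/μ_k = 14.6/0.18 = 81.11 m

d = 81.1 m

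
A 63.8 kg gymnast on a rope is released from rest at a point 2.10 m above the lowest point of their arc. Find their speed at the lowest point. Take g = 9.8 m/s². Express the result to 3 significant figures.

Mechanical energy is conserved (no friction): mgh = ½mv²
v = √(2gh) = √(2 × 9.8 × 2.10) = √41.160 = 6.416 m/s

v = 6.42 m/s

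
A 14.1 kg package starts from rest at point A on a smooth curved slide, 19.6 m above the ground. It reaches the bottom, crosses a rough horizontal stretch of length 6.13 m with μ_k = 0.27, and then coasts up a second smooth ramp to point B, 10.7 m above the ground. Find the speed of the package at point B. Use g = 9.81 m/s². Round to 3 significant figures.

Energy at A: mgh₁ = (14.1)(9.81)(19.6) = 2711.1 J
Friction loss: W_f = μ_k mg d = 228.9 J
At B: ½mv² + mgh₂ = mgh₁ − W_f
½mv² = 2711.1 − 228.9 − 1480.0 = 1002.1 J
v = √(2 × 1002.1/14.1) = 11.92 m/s

v = 11.9 m/s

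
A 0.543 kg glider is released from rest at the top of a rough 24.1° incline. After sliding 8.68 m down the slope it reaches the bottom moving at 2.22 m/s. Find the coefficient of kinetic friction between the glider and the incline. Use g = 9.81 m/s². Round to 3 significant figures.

The energy dissipated by friction is the PE lost minus the KE gained:
mgL sinθ = 18.880 J; ½mv² = 1.3381 J
W_f = 18.880 − 1.3381 = 17.54 J
μ_k = W_f/(mg cosθ · L) = 17.54/(4.863 × 8.68) = 0.4156

μ_k = 0.416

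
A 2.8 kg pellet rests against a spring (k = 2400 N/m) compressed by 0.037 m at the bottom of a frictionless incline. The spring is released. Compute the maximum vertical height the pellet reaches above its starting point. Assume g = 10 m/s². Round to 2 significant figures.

All spring PE becomes gravitational PE at the highest point: ½kx² = mgh
h = kx²/(2mg) = (2400)(0.037)²/(2 × 2.8 × 10) = 0.05867 m

h = 0.059 m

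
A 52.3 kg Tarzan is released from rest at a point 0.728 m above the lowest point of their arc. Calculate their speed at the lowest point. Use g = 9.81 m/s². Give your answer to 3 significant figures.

v = 3.78 m/s

Energy conservation between the two points: mgh = ½mv²
v = √(2gh) = √(2 × 9.81 × 0.728) = √14.283 = 3.779 m/s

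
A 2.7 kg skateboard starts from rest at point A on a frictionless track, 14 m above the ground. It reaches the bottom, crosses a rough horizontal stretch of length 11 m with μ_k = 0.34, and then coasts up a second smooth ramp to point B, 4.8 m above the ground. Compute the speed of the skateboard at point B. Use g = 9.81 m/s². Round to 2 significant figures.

v = 10 m/s

Energy at A: mgh₁ = (2.7)(9.81)(14) = 370.82 J
Friction loss: W_f = μ_k mg d = 99.06 J
At B: ½mv² + mgh₂ = mgh₁ − W_f
½mv² = 370.82 − 99.06 − 127.14 = 144.62 J
v = √(2 × 144.62/2.7) = 10.35 m/s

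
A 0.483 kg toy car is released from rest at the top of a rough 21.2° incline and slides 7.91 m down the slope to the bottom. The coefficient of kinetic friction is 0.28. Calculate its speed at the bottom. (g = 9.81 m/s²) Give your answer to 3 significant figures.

Taking the bottom as reference, mgh = ½mv² + μ_k N L with h = L sinθ, N = mg cosθ:
mgh = mgL sinθ = (0.483)(9.81)(7.91)sin21.2° = 13.553 J
W_f = μ_k mg cosθ · L = (0.28)(0.483)(9.81)cos21.2°·7.91 = 9.784 J
½mv² = 13.553 − 9.784 = 3.7694 J
v = √(2 × 3.7694/0.483) = 3.951 m/s

v = 3.95 m/s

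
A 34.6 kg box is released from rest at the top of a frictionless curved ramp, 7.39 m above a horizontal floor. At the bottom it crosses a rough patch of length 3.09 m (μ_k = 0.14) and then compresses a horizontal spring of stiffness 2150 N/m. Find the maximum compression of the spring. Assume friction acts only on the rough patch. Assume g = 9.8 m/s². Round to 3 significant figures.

Initial energy: E₁ = mgh = (34.6)(9.8)(7.39) = 2505.8 J
Friction removes W_f = μ_k mg d = (0.14)(34.6)(9.8)(3.09) = 146.7 J
Energy reaching the spring: E = 2505.8 − 146.7 = 2359.1 J
At max compression ½kx² = E ⇒ x = √(2E/k) = √(2 × 2359.1/2150) = 1.481 m

x = 1.48 m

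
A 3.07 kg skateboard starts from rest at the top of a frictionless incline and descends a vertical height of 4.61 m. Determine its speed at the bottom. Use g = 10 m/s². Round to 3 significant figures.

v = 9.60 m/s

Energy conservation between the two points: mgh = ½mv²
v = √(2gh) = √(2 × 10 × 4.61) = √92.200 = 9.602 m/s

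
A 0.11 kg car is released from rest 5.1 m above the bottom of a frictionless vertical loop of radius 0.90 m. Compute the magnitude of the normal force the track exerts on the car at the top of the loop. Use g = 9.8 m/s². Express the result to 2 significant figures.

N = 6.8 N

Energy from release to top (height 2r): mgh = ½mv_top² + mg(2r)
v_top² = 2g(h − 2r) = 2(9.8)(5.1 − 1.800) = 64.680 m²/s²
At the top, both N and weight point toward the centre: N + mg = mv_top²/r
N = m(v_top²/r − g) = 0.11(64.680/0.90 − 9.8) = 6.827 N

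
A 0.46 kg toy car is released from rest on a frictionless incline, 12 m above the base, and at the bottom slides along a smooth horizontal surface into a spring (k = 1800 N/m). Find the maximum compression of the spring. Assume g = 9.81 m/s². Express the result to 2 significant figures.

x = 0.25 m

Energy conservation (no friction) from release to max compression: mgh = ½kx²
x = √(2mgh/k) = √(2 × 0.46 × 9.81 × 12 / 1800) = 0.2453 m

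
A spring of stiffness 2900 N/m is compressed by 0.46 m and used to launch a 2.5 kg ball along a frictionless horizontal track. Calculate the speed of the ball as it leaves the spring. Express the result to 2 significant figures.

The ball leaves the spring when the spring is at natural length, so ½kx² = ½mv²
v = x√(k/m) = 0.46 × √(2900/2.5) = 15.67 m/s

v = 16 m/s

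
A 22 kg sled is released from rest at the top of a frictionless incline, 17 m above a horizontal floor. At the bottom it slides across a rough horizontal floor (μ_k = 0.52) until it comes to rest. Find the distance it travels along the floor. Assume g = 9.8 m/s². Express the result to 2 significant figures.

d = 33 m

Energy at the top = energy at the end + work done against friction:
At rest all PE has been dissipated by friction: mgh = μ_k m g d
d = h/μ_k = 17/0.52 = 32.69 m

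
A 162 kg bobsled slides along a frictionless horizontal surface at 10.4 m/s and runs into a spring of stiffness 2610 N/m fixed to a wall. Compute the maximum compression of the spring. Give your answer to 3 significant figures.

All KE is stored as spring PE at maximum compression: ½mv² = ½kx²
x = v√(m/k) = 10.4 × √(162/2610) = 2.591 m

x = 2.59 m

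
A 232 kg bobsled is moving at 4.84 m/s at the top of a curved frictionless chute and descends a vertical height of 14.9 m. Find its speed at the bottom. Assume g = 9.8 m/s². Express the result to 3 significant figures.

Equating total energy at the two states: ½mv₀² + mgh = ½mv²
v² = v₀² + 2gh = (4.84)² + 2(9.8)(14.9) = 315.47
v = √315.47 = 17.76 m/s

v = 17.8 m/s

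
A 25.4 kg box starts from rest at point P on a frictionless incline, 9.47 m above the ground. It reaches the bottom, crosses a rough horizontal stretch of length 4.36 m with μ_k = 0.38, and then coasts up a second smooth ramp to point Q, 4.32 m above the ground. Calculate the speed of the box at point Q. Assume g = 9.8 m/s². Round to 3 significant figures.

v = 8.27 m/s

Energy at P: mgh₁ = (25.4)(9.8)(9.47) = 2357.3 J
Friction loss: W_f = μ_k mg d = 412.4 J
At Q: ½mv² + mgh₂ = mgh₁ − W_f
½mv² = 2357.3 − 412.4 − 1075.3 = 869.53 J
v = √(2 × 869.53/25.4) = 8.274 m/s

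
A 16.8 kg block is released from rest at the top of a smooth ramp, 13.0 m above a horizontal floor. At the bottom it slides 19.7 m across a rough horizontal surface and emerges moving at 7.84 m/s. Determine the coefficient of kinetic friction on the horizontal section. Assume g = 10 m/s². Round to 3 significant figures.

μ_k = 0.504

Energy at the top = energy at the end + work done against friction:
mgh = ½mv² + μ_k m g d
mgh = 2184.0 J; ½mv² = 516.31 J
W_f = 2184.0 − 516.31 = 1668 J
μ_k = W_f/(mg·d) = 1668/(168.0 × 19.7) = 0.5039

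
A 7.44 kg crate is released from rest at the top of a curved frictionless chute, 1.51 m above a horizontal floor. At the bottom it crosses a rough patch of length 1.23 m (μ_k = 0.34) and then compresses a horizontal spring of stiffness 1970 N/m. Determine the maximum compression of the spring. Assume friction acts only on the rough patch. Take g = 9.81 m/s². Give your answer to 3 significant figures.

x = 0.284 m

Initial energy: E₁ = mgh = (7.44)(9.81)(1.51) = 110.21 J
Friction removes W_f = μ_k mg d = (0.34)(7.44)(9.81)(1.23) = 30.52 J
Energy reaching the spring: E = 110.21 − 30.52 = 79.687 J
At max compression ½kx² = E ⇒ x = √(2E/k) = √(2 × 79.687/1970) = 0.2844 m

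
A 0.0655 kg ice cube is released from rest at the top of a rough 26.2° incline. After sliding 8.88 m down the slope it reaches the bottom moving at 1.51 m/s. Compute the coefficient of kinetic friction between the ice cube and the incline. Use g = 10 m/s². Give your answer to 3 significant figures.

μ_k = 0.478

Energy balance down the incline: mg L sinθ − ½mv² = μ_k (mg cosθ) L
mgL sinθ = 2.5680 J; ½mv² = 0.074673 J
W_f = 2.5680 − 0.074673 = 2.493 J
μ_k = W_f/(mg cosθ · L) = 2.493/(0.5877 × 8.88) = 0.4778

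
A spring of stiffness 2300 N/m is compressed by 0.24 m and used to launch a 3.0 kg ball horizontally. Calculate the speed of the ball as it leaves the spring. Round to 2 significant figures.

Spring PE converts entirely to kinetic energy: ½kx² = ½mv²
v = x√(k/m) = 0.24 × √(2300/3.0) = 6.645 m/s

v = 6.6 m/s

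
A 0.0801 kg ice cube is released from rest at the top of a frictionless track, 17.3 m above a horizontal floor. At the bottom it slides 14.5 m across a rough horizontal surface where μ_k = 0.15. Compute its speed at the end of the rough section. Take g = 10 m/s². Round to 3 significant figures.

Energy at the top = energy at the end + work done against friction:
mgh = ½mv² + μ_k m g d
W_f = μ_k mg d = (0.15)(0.0801)(10)(14.5) = 1.742 J
½mv² = mgh − W_f = 13.857 − 1.742 = 12.115 J
v = √(2 × 12.115/0.0801) = 17.39 m/s

v = 17.4 m/s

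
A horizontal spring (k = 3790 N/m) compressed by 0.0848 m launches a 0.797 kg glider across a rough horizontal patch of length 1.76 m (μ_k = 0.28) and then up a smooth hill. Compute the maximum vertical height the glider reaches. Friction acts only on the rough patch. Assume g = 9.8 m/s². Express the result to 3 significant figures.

Spring energy: E₀ = ½kx² = ½(3790)(0.0848)² = 13.627 J
Friction: W_f = μ_k mg d = (0.28)(0.797)(9.8)(1.76) = 3.849 J
Energy at base of ramp: E = 13.627 − 3.849 = 9.7780 J
At max height all remaining energy is PE: mgh = E ⇒ h = E/(mg) = 9.7780/(0.797 × 9.8) = 1.252 m

h = 1.25 m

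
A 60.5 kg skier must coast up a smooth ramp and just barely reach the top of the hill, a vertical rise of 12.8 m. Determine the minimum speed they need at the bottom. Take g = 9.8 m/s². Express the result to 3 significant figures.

At the top they are momentarily at rest, so all KE converts to PE: ½mv² = mgh
v = √(2gh) = √(2 × 9.8 × 12.8) = 15.84 m/s

v = 15.8 m/s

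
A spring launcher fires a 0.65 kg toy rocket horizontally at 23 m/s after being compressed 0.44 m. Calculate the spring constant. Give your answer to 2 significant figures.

Energy stored in the spring equals the launch KE: ½kx² = ½mv²
k = mv²/x² = (0.65)(23)²/(0.44)² = 1776 N/m

k = 1800 N/m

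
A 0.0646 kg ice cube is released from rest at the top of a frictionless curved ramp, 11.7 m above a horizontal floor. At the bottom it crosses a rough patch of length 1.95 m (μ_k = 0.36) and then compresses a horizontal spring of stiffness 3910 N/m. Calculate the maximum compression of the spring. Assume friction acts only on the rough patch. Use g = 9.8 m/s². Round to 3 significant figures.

x = 0.0597 m

Initial energy: E₁ = mgh = (0.0646)(9.8)(11.7) = 7.4070 J
Friction removes W_f = μ_k mg d = (0.36)(0.0646)(9.8)(1.95) = 0.4444 J
Energy reaching the spring: E = 7.4070 − 0.4444 = 6.9626 J
At max compression ½kx² = E ⇒ x = √(2E/k) = √(2 × 6.9626/3910) = 0.05968 m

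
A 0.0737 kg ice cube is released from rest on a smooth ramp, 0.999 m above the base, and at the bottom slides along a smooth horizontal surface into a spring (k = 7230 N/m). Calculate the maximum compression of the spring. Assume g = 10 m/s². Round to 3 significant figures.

x = 0.0143 m

Energy conservation (no friction) from release to max compression: mgh = ½kx²
x = √(2mgh/k) = √(2 × 0.0737 × 10 × 0.999 / 7230) = 0.01427 m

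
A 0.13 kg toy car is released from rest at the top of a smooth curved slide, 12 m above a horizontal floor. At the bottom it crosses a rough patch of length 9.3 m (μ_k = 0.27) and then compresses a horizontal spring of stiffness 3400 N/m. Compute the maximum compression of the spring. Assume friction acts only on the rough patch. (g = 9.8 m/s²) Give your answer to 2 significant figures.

x = 0.084 m

Initial energy: E₁ = mgh = (0.13)(9.8)(12) = 15.288 J
Friction removes W_f = μ_k mg d = (0.27)(0.13)(9.8)(9.3) = 3.199 J
Energy reaching the spring: E = 15.288 − 3.199 = 12.089 J
At max compression ½kx² = E ⇒ x = √(2E/k) = √(2 × 12.089/3400) = 0.08433 m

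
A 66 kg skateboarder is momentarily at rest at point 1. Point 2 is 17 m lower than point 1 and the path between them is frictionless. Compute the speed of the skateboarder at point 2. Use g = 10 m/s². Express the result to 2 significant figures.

Mechanical energy is conserved (no friction): mgh = ½mv²
v = √(2gh) = √(2 × 10 × 17) = √340.00 = 18.44 m/s

v = 18 m/s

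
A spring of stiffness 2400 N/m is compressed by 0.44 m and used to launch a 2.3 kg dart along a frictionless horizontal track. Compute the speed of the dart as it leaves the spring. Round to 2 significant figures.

Spring PE converts entirely to kinetic energy: ½kx² = ½mv²
v = x√(k/m) = 0.44 × √(2400/2.3) = 14.21 m/s

v = 14 m/s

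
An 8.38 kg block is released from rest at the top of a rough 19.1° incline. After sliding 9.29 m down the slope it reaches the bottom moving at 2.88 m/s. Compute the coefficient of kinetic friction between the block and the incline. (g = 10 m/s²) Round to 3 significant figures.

μ_k = 0.299

mgh = ½mv² + μ_k (mg cosθ) L, with h = L sinθ
mgL sinθ = 254.74 J; ½mv² = 34.754 J
W_f = 254.74 − 34.754 = 220.0 J
μ_k = W_f/(mg cosθ · L) = 220.0/(79.19 × 9.29) = 0.2990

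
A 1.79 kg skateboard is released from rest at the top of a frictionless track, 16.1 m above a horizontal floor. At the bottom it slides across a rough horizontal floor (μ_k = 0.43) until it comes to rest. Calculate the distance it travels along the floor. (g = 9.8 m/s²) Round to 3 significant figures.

d = 37.4 m

Energy at the top = energy at the end + work done against friction:
At rest all PE has been dissipated by friction: mgh = μ_k m g d
d = h/μ_k = 16.1/0.43 = 37.44 m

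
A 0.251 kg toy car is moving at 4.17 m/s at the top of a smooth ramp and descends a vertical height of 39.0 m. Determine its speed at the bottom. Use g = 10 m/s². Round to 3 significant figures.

v = 28.2 m/s

By conservation of mechanical energy, ½mv₀² + mgh = ½mv²
The mass cancels from both sides.
v² = v₀² + 2gh = (4.17)² + 2(10)(39.0) = 797.39
v = √797.39 = 28.24 m/s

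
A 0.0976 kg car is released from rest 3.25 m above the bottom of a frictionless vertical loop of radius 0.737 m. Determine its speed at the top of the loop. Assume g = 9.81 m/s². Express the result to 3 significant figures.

v = 5.90 m/s

Energy conservation: mgh = ½mv_top² + mg(2r)
v_top² = 2g(h − 2r) = 2(9.81)(3.25 − 1.474) = 34.85
v_top = 5.903 m/s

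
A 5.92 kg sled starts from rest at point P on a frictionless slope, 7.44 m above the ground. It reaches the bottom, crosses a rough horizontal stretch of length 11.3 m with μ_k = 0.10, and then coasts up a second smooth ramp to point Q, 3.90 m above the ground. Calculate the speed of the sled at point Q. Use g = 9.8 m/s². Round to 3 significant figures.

Energy at P: mgh₁ = (5.92)(9.8)(7.44) = 431.64 J
Friction loss: W_f = μ_k mg d = 65.56 J
At Q: ½mv² + mgh₂ = mgh₁ − W_f
½mv² = 431.64 − 65.56 − 226.26 = 139.82 J
v = √(2 × 139.82/5.92) = 6.873 m/s

v = 6.87 m/s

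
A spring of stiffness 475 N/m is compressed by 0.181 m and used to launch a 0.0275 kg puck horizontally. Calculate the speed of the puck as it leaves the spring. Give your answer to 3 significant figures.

v = 23.8 m/s

Spring PE converts entirely to kinetic energy: ½kx² = ½mv²
v = x√(k/m) = 0.181 × √(475/0.0275) = 23.79 m/s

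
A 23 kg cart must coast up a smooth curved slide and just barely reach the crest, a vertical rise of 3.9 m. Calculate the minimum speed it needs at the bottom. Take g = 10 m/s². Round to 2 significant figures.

v = 8.8 m/s

At the top it is momentarily at rest, so all KE converts to PE: ½mv² = mgh
v = √(2gh) = √(2 × 10 × 3.9) = 8.832 m/s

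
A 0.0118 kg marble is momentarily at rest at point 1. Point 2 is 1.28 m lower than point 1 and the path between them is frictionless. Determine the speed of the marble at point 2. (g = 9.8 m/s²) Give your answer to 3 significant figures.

Mechanical energy is conserved (no friction): mgh = ½mv²
v = √(2gh) = √(2 × 9.8 × 1.28) = √25.088 = 5.009 m/s

v = 5.01 m/s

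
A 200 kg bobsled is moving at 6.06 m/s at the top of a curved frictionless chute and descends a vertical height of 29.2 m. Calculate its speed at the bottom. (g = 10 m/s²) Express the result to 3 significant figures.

By conservation of mechanical energy, ½mv₀² + mgh = ½mv²
v² = v₀² + 2gh = (6.06)² + 2(10)(29.2) = 620.72
v = √620.72 = 24.91 m/s

v = 24.9 m/s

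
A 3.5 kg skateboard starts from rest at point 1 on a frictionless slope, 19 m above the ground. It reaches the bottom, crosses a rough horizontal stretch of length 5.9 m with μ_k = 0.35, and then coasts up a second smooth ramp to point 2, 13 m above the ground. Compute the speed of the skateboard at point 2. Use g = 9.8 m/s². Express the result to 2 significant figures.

v = 8.8 m/s

Energy at 1: mgh₁ = (3.5)(9.8)(19) = 651.70 J
Friction loss: W_f = μ_k mg d = 70.83 J
At 2: ½mv² + mgh₂ = mgh₁ − W_f
½mv² = 651.70 − 70.83 − 445.90 = 134.97 J
v = √(2 × 134.97/3.5) = 8.782 m/s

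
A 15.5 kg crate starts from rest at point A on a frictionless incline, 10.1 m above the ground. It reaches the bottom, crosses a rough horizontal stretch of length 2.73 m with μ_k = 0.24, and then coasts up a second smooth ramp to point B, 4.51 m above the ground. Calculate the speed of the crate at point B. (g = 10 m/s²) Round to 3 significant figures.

Energy at A: mgh₁ = (15.5)(10)(10.1) = 1565.5 J
Friction loss: W_f = μ_k mg d = 101.6 J
At B: ½mv² + mgh₂ = mgh₁ − W_f
½mv² = 1565.5 − 101.6 − 699.05 = 764.89 J
v = √(2 × 764.89/15.5) = 9.935 m/s

v = 9.93 m/s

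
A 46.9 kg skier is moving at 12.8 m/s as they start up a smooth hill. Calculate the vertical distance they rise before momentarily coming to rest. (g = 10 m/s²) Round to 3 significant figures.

h = 8.19 m

Setting KE at the bottom equal to PE gained: ½mv² = mgh
h = v²/(2g) = 12.8²/(2 × 10) = 8.192 m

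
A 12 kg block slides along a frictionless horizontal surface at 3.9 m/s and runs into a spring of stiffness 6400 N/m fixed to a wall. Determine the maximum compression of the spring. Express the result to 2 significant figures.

x = 0.17 m

All KE is stored as spring PE at maximum compression: ½mv² = ½kx²
x = v√(m/k) = 3.9 × √(12/6400) = 0.1689 m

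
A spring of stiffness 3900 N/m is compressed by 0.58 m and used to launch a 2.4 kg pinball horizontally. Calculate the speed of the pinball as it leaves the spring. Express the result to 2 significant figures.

The pinball leaves the spring when the spring is at natural length, so ½kx² = ½mv²
v = x√(k/m) = 0.58 × √(3900/2.4) = 23.38 m/s

v = 23 m/s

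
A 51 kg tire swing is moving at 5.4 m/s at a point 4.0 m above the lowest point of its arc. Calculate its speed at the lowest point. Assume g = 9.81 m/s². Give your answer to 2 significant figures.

Energy conservation between the two points: ½mv₀² + mgh = ½mv²
v² = v₀² + 2gh = (5.4)² + 2(9.81)(4.0) = 107.64
v = √107.64 = 10.37 m/s

v = 10 m/s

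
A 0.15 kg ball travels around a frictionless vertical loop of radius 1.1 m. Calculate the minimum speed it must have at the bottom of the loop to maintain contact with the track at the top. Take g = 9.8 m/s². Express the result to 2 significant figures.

At the top: mg = mv_top²/r ⇒ v_top² = gr = 10.78 m²/s²
Energy from bottom to top (height 2r): ½mv_bot² = ½mv_top² + mg(2r)
v_bot² = gr + 4gr = 5gr = 53.90
v_bot = √(5gr) = 7.342 m/s

v = 7.3 m/s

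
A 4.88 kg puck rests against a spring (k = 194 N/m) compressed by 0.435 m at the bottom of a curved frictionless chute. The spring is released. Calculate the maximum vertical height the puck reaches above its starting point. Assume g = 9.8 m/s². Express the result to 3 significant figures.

h = 0.384 m

Energy conservation from release to the highest point: ½kx² = mgh
h = kx²/(2mg) = (194)(0.435)²/(2 × 4.88 × 9.8) = 0.3838 m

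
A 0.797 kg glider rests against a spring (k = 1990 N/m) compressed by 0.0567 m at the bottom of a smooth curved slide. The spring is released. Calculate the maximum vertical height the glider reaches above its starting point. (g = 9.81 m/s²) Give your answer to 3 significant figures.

At maximum height the glider is at rest, so ½kx² = mgh
h = kx²/(2mg) = (1990)(0.0567)²/(2 × 0.797 × 9.81) = 0.4091 m

h = 0.409 m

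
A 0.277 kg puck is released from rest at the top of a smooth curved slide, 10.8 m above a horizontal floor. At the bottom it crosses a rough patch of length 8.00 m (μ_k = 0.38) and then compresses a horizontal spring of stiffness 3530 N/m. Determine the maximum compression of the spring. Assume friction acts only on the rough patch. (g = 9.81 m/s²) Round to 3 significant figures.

Initial energy: E₁ = mgh = (0.277)(9.81)(10.8) = 29.348 J
Friction removes W_f = μ_k mg d = (0.38)(0.277)(9.81)(8.00) = 8.261 J
Energy reaching the spring: E = 29.348 − 8.261 = 21.087 J
At max compression ½kx² = E ⇒ x = √(2E/k) = √(2 × 21.087/3530) = 0.1093 m

x = 0.109 m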